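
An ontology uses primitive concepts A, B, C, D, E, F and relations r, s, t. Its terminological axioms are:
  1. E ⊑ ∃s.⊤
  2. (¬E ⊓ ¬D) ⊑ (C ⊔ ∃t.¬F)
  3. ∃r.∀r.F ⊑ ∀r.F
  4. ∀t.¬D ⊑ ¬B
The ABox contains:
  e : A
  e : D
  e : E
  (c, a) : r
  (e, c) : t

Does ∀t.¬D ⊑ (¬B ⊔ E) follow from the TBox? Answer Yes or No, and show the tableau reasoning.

Yes

1. ∀t.¬D ⊑ (¬B ⊔ E)  ⇔  (∀t.¬D ⊓ (B ⊓ ¬E)) unsat w.r.t. T
   all branches close; clash {B, ¬B} at x₀
2. Hence ∀t.¬D ⊑ (¬B ⊔ E): entailed.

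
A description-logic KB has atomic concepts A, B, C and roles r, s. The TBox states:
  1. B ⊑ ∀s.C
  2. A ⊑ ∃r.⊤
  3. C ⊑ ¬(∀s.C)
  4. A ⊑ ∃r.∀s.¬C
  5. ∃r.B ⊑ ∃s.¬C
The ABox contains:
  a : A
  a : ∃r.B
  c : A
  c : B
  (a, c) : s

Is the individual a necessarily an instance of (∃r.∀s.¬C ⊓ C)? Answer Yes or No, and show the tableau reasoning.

No

1. a : (∃r.∀s.¬C ⊓ C)?  L(a) = {A, ∃r.B} ∪ {(∀r.∃s.C ⊔ ¬C)}
   apply at a: A⊑∃r.⊤; A⊑∃r.∀s.¬C; ∃r.B⊑∃s.¬C
   open: L(a) ⊇ {A, ¬B, ¬C, ∃r.B, ∃r.∀s.¬C, …} (+ ∃-successors) — a ∉ (∃r.∀s.¬C ⊓ C) possible
2. Hence a : (∃r.∀s.¬C ⊓ C): not entailed.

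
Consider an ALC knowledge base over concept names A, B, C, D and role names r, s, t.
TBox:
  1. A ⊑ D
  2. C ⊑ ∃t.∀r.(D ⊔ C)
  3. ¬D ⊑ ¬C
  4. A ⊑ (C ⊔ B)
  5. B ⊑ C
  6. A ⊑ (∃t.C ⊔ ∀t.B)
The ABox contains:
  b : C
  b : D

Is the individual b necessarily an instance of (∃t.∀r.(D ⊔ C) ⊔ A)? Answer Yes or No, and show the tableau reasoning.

1. b : (∃t.∀r.(D ⊔ C) ⊔ A)?  L(b) = {C, D} ∪ {(∀t.∃r.(¬D ⊓ ¬C) ⊓ ¬A)}
   clash {C, ¬C} at an ∃-successor — b ∈ (∃t.∀r.(D ⊔ C) ⊔ A)
2. Hence b : (∃t.∀r.(D ⊔ C) ⊔ A): entailed.

Yes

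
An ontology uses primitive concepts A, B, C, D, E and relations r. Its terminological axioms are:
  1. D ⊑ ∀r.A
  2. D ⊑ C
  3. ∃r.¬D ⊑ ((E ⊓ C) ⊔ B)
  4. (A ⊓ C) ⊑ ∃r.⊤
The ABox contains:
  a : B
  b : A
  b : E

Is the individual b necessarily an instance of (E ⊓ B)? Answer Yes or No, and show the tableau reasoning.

No

1. b : (E ⊓ B)?  L(b) = {A, E} ∪ {(¬E ⊔ ¬B)}
   open: L(b) ⊇ {A, E, ¬B, ¬C, ¬D, …} — b ∉ (E ⊓ B) possible
2. Hence b : (E ⊓ B): not entailed.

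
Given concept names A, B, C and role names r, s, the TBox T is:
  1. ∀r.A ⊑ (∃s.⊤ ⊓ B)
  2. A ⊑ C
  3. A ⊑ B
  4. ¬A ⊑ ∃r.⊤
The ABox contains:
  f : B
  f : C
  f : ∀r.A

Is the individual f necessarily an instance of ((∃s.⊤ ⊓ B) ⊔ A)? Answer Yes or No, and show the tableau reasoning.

Yes

1. f : ((∃s.⊤ ⊓ B) ⊔ A)?  L(f) = {B, C, ∀r.A} ∪ {((∀s.⊥ ⊔ ¬B) ⊓ ¬A)}
   clash {B, ¬B} at f — f ∈ ((∃s.⊤ ⊓ B) ⊔ A)
2. Hence f : ((∃s.⊤ ⊓ B) ⊔ A): entailed.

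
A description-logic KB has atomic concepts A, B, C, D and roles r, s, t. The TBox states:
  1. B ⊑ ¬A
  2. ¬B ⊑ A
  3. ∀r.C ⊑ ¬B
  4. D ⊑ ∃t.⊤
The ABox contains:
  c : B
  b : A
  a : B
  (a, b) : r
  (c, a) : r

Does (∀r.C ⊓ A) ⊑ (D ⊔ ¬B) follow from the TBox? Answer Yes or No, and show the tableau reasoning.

1. (∀r.C ⊓ A) ⊑ (D ⊔ ¬B)  ⇔  ((∀r.C ⊓ A) ⊓ (¬D ⊓ B)) unsat w.r.t. T
   all branches close; clash {A, ¬A} at x₀
2. Hence (∀r.C ⊓ A) ⊑ (D ⊔ ¬B): entailed.

Yes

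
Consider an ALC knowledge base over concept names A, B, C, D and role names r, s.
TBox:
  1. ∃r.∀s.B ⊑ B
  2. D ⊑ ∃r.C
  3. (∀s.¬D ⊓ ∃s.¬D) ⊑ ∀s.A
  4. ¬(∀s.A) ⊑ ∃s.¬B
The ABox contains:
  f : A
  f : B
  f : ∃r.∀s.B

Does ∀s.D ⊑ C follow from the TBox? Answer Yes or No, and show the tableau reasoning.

No

1. ∀s.D ⊑ C  ⇔  (∀s.D ⊓ ¬C) unsat w.r.t. T
   open: L(x₀) ⊇ {¬C, ¬D, ∀r.∃s.¬B, ∀s.A, ∀s.D}
2. Hence ∀s.D ⊑ C: not entailed.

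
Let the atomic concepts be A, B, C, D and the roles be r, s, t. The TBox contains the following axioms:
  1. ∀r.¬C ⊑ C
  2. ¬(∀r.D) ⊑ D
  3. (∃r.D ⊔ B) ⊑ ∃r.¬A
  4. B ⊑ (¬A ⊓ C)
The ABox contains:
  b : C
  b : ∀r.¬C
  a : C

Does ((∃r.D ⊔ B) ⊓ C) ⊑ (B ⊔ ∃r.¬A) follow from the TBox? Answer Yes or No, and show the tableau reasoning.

Yes

1. ((∃r.D ⊔ B) ⊓ C) ⊑ (B ⊔ ∃r.¬A)  ⇔  (((∃r.D ⊔ B) ⊓ C) ⊓ (¬B ⊓ ∀r.A)) unsat w.r.t. T
   all branches close; clash {B, ¬B} at x₀
2. Hence ((∃r.D ⊔ B) ⊓ C) ⊑ (B ⊔ ∃r.¬A): entailed.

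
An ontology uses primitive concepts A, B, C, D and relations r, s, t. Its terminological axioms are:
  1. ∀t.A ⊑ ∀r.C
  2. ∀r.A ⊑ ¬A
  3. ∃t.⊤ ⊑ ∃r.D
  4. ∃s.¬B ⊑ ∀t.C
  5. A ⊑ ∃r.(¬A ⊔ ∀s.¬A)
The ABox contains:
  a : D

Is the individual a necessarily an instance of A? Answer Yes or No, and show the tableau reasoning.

No

1. a : A?  L(a) = {D} ∪ {¬A}
   open: L(a) ⊇ {D, ¬A, ∀r.C, ∀s.B, ∀t.⊥} — a ∉ A possible
2. Hence a : A: not entailed.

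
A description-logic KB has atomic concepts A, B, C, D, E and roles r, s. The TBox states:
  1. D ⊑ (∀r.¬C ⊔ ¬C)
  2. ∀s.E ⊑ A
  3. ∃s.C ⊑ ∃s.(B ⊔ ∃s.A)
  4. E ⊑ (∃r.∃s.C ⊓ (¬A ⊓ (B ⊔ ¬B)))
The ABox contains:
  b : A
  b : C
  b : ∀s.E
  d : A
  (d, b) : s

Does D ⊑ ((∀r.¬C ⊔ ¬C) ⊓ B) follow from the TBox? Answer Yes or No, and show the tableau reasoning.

1. D ⊑ ((∀r.¬C ⊔ ¬C) ⊓ B)  ⇔  (D ⊓ ((∃r.C ⊓ C) ⊔ ¬B)) unsat w.r.t. T
   apply at x₀: D⊑(∀r.¬C ⊔ ¬C)
   open: L(x₀) ⊇ {D, ¬B, ¬E, ∀r.¬C, ∀s.¬C, …} (+ ∃-successors)
2. Hence D ⊑ ((∀r.¬C ⊔ ¬C) ⊓ B): not entailed.

No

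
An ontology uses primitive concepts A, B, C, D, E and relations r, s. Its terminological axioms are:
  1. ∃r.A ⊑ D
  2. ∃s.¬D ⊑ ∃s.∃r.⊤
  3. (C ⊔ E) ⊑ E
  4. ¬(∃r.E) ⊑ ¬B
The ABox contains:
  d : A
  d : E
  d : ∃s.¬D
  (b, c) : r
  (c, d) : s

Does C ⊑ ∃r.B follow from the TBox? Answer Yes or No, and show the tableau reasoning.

No

1. C ⊑ ∃r.B  ⇔  (C ⊓ ∀r.¬B) unsat w.r.t. T
   open: L(x₀) ⊇ {C, E, ∀r.¬A, ∀r.¬B, ∀s.D, …} (+ ∃-successors)
2. Hence C ⊑ ∃r.B: not entailed.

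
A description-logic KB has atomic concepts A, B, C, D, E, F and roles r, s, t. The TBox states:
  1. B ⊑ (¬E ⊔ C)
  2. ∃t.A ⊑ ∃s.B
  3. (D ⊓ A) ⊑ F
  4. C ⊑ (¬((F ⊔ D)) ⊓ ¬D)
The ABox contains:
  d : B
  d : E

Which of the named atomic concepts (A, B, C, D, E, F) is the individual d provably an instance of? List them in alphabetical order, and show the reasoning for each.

{B, C, E}

1. d : A?  L(d) = {B, E} ∪ {¬A}
   apply at d: B⊑(¬E ⊔ C)
   open: L(d) ⊇ {B, C, E, ¬A, ¬D, …} — d ∉ A possible
2. d : B?  L(d) = {B, E} ∪ {¬B}
   clash {B, ¬B} at d — d ∈ B
3. d : C?  L(d) = {B, E} ∪ {¬C}
   clash {C, ¬C} at d — d ∈ C
4. d : D?  L(d) = {B, E} ∪ {¬D}
   apply at d: B⊑(¬E ⊔ C)
   open: L(d) ⊇ {B, C, E, ¬D, ¬F, …} — d ∉ D possible
5. d : E?  L(d) = {B, E} ∪ {¬E}
   clash {E, ¬E} at d — d ∈ E
6. d : F?  L(d) = {B, E} ∪ {¬F}
   apply at d: B⊑(¬E ⊔ C)
   open: L(d) ⊇ {B, C, E, ¬D, ¬F, …} — d ∉ F possible
7. Entailed for d: {B, C, E}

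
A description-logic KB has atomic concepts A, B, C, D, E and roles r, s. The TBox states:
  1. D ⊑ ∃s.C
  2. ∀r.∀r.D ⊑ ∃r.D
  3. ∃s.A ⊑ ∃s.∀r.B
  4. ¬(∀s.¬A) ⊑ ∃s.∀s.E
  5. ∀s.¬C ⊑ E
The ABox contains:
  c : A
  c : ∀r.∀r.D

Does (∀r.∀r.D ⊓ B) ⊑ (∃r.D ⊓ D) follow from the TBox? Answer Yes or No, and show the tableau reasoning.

No

1. (∀r.∀r.D ⊓ B) ⊑ (∃r.D ⊓ D)  ⇔  ((∀r.∀r.D ⊓ B) ⊓ (∀r.¬D ⊔ ¬D)) unsat w.r.t. T
   apply at x₀: ∀r.∀r.D⊑∃r.D
   open: L(x₀) ⊇ {B, ¬D, ∀r.∀r.D, ∀s.¬A, ∃r.D, …} (+ ∃-successors)
2. Hence (∀r.∀r.D ⊓ B) ⊑ (∃r.D ⊓ D): not entailed.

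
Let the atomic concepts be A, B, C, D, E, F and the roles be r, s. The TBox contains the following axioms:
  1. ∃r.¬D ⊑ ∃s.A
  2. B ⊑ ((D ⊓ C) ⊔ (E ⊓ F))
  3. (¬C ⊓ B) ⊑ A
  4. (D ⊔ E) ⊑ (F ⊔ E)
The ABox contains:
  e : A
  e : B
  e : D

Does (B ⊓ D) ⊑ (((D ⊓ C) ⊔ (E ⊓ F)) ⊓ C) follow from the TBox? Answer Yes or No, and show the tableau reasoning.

No

1. (B ⊓ D) ⊑ (((D ⊓ C) ⊔ (E ⊓ F)) ⊓ C)  ⇔  ((B ⊓ D) ⊓ (((¬D ⊔ ¬C) ⊓ (¬E ⊔ ¬F)) ⊔ ¬C)) unsat w.r.t. T
   apply at x₀: B⊑((D ⊓ C) ⊔ (E ⊓ F))
   open: L(x₀) ⊇ {A, B, D, E, F, …}
2. Hence (B ⊓ D) ⊑ (((D ⊓ C) ⊔ (E ⊓ F)) ⊓ C): not entailed.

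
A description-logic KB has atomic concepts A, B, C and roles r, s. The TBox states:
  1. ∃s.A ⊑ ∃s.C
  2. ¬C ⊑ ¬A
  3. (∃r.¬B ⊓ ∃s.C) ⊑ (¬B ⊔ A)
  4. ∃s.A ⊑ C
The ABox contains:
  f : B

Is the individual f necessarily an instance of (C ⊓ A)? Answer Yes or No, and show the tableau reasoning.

No

1. f : (C ⊓ A)?  L(f) = {B} ∪ {(¬C ⊔ ¬A)}
   open: L(f) ⊇ {B, C, ¬A, ∀r.B, ∀s.¬A} — f ∉ (C ⊓ A) possible
2. Hence f : (C ⊓ A): not entailed.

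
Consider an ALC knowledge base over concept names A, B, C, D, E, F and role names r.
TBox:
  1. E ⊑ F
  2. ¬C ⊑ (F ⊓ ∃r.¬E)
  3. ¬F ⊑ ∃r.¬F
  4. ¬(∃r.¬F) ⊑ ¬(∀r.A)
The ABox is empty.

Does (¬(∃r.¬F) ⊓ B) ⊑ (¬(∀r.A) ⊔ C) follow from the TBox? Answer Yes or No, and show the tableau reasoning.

1. (¬(∃r.¬F) ⊓ B) ⊑ (¬(∀r.A) ⊔ C)  ⇔  ((∀r.F ⊓ B) ⊓ (∀r.A ⊓ ¬C)) unsat w.r.t. T
   all branches close; clash {A, ¬A} at an ∃-successor
2. Hence (¬(∃r.¬F) ⊓ B) ⊑ (¬(∀r.A) ⊔ C): entailed.

Yes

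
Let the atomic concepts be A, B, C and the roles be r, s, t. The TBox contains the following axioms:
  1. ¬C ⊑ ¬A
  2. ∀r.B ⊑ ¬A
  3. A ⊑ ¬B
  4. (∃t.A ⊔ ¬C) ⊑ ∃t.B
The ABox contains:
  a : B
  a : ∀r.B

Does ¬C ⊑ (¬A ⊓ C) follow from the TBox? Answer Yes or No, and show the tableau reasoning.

No

1. ¬C ⊑ (¬A ⊓ C)  ⇔  (¬C ⊓ (A ⊔ ¬C)) unsat w.r.t. T
   apply at x₀: ¬C⊑¬A
   open: L(x₀) ⊇ {¬A, ¬C, ∃t.B} (+ ∃-successors)
2. Hence ¬C ⊑ (¬A ⊓ C): not entailed.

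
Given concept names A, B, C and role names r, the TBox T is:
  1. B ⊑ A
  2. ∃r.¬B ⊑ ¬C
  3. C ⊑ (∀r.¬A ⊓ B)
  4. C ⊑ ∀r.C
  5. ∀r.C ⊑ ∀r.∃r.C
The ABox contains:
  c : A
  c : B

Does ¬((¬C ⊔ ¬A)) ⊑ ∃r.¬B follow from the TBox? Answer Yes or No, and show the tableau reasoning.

No

1. ¬((¬C ⊔ ¬A)) ⊑ ∃r.¬B  ⇔  ((C ⊓ A) ⊓ ∀r.B) unsat w.r.t. T
   apply at x₀: C⊑(∀r.¬A ⊓ B); C⊑∀r.C
   open: L(x₀) ⊇ {A, B, C, ∀r.B, ∀r.C, …}
2. Hence ¬((¬C ⊔ ¬A)) ⊑ ∃r.¬B: not entailed.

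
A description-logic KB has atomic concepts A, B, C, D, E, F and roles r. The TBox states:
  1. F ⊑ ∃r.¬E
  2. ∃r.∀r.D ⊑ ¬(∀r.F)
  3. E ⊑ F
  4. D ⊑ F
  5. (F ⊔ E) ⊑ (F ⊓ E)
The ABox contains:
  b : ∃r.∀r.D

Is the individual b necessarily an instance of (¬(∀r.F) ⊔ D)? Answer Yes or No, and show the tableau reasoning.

1. b : (¬(∀r.F) ⊔ D)?  L(b) = {∃r.∀r.D} ∪ {(∀r.F ⊓ ¬D)}
   clash {F, ¬F} at an ∃-successor — b ∈ (¬(∀r.F) ⊔ D)
2. Hence b : (¬(∀r.F) ⊔ D): entailed.

Yes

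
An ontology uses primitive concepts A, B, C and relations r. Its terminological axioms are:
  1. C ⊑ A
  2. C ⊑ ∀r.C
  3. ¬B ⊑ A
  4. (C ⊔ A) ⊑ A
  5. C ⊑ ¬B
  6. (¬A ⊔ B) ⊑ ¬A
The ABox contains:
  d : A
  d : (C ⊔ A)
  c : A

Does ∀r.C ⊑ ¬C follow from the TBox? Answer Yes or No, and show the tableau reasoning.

No

1. ∀r.C ⊑ ¬C  ⇔  (∀r.C ⊓ C) unsat w.r.t. T
   apply at x₀: C⊑A; C⊑¬B
   open: L(x₀) ⊇ {A, C, ¬B, ∀r.C}
2. Hence ∀r.C ⊑ ¬C: not entailed.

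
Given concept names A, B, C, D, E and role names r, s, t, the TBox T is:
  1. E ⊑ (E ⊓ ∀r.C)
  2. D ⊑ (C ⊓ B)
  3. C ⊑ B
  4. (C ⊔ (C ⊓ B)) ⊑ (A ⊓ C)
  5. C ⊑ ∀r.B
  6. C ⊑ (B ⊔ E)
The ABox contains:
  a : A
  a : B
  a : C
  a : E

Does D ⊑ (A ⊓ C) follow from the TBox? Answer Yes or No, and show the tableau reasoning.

Yes

1. D ⊑ (A ⊓ C)  ⇔  (D ⊓ (¬A ⊔ ¬C)) unsat w.r.t. T
   all branches close; clash {C, ¬C} at x₀
2. Hence D ⊑ (A ⊓ C): entailed.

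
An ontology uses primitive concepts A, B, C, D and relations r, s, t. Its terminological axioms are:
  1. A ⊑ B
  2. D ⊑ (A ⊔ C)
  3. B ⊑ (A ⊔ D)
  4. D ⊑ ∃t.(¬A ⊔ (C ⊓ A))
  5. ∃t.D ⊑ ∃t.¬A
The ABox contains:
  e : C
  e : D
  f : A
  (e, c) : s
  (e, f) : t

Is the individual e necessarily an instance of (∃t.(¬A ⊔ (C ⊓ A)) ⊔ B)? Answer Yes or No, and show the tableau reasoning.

Yes

1. e : (∃t.(¬A ⊔ (C ⊓ A)) ⊔ B)?  L(e) = {C, D} ∪ {(∀t.(A ⊓ (¬C ⊔ ¬A)) ⊓ ¬B)}
   clash {B, ¬B} at e — e ∈ (∃t.(¬A ⊔ (C ⊓ A)) ⊔ B)
2. Hence e : (∃t.(¬A ⊔ (C ⊓ A)) ⊔ B): entailed.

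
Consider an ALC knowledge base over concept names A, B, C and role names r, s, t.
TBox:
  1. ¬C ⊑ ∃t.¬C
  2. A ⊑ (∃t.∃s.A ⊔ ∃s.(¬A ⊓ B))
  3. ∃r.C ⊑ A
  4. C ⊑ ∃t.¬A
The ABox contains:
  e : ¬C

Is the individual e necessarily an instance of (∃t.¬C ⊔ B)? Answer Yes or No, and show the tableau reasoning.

Yes

1. e : (∃t.¬C ⊔ B)?  L(e) = {¬C} ∪ {(∀t.C ⊓ ¬B)}
   clash {C, ¬C} at an ∃-successor — e ∈ (∃t.¬C ⊔ B)
2. Hence e : (∃t.¬C ⊔ B): entailed.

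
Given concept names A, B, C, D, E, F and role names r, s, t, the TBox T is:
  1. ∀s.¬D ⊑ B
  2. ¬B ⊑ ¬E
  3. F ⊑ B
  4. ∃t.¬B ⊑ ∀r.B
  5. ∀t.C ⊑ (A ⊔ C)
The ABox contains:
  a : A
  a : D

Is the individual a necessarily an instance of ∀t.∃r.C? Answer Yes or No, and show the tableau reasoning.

No

1. a : ∀t.∃r.C?  L(a) = {A, D} ∪ {∃t.∀r.¬C}
   open: L(a) ⊇ {A, B, D, ∀t.B, ∃t.¬C, …} (+ ∃-successors) — a ∉ ∀t.∃r.C possible
2. Hence a : ∀t.∃r.C: not entailed.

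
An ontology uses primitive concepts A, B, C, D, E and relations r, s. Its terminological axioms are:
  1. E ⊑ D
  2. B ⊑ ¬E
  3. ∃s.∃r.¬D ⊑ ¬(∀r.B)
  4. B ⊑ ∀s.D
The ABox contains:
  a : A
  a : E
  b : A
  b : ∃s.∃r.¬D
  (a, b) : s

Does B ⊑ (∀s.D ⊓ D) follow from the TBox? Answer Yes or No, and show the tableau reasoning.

No

1. B ⊑ (∀s.D ⊓ D)  ⇔  (B ⊓ (∃s.¬D ⊔ ¬D)) unsat w.r.t. T
   apply at x₀: B⊑¬E; B⊑∀s.D
   open: L(x₀) ⊇ {B, ¬D, ¬E, ∀s.D, ∀s.∀r.D}
2. Hence B ⊑ (∀s.D ⊓ D): not entailed.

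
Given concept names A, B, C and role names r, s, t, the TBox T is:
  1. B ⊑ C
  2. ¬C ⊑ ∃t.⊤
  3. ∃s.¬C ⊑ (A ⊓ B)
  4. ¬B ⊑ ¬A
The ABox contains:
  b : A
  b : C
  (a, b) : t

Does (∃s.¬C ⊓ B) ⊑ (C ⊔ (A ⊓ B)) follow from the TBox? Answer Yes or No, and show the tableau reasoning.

1. (∃s.¬C ⊓ B) ⊑ (C ⊔ (A ⊓ B))  ⇔  ((∃s.¬C ⊓ B) ⊓ (¬C ⊓ (¬A ⊔ ¬B))) unsat w.r.t. T
   all branches close; clash {B, ¬B} at x₀
2. Hence (∃s.¬C ⊓ B) ⊑ (C ⊔ (A ⊓ B)): entailed.

Yes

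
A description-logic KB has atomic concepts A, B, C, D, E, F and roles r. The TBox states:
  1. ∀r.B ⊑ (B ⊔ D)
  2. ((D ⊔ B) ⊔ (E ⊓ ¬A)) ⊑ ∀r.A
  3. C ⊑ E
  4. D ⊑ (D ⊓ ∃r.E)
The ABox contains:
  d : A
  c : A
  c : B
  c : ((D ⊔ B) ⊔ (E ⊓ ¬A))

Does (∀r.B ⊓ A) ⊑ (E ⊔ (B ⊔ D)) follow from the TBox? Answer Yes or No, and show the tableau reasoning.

1. (∀r.B ⊓ A) ⊑ (E ⊔ (B ⊔ D))  ⇔  ((∀r.B ⊓ A) ⊓ (¬E ⊓ (¬B ⊓ ¬D))) unsat w.r.t. T
   all branches close; clash {E, ¬E} at x₀
2. Hence (∀r.B ⊓ A) ⊑ (E ⊔ (B ⊔ D)): entailed.

Yes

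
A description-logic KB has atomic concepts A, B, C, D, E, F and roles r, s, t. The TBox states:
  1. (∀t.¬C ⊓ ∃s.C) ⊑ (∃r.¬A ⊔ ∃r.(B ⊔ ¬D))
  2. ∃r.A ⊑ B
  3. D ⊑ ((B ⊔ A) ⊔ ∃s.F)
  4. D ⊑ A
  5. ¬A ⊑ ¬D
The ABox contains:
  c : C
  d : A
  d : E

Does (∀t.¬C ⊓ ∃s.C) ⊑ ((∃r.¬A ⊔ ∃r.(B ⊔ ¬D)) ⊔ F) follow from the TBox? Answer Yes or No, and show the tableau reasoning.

Yes

1. (∀t.¬C ⊓ ∃s.C) ⊑ ((∃r.¬A ⊔ ∃r.(B ⊔ ¬D)) ⊔ F)  ⇔  ((∀t.¬C ⊓ ∃s.C) ⊓ ((∀r.A ⊓ ∀r.(¬B ⊓ D)) ⊓ ¬F)) unsat w.r.t. T
   all branches close; clash {D, ¬D} at an ∃-successor
2. Hence (∀t.¬C ⊓ ∃s.C) ⊑ ((∃r.¬A ⊔ ∃r.(B ⊔ ¬D)) ⊔ F): entailed.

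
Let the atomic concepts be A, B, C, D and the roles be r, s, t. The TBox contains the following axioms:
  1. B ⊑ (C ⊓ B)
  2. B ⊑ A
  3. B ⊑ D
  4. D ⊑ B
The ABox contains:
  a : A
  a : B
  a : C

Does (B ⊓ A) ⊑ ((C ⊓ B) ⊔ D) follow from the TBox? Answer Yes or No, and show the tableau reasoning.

Yes

1. (B ⊓ A) ⊑ ((C ⊓ B) ⊔ D)  ⇔  ((B ⊓ A) ⊓ ((¬C ⊔ ¬B) ⊓ ¬D)) unsat w.r.t. T
   all branches close; clash {D, ¬D} at x₀
2. Hence (B ⊓ A) ⊑ ((C ⊓ B) ⊔ D): entailed.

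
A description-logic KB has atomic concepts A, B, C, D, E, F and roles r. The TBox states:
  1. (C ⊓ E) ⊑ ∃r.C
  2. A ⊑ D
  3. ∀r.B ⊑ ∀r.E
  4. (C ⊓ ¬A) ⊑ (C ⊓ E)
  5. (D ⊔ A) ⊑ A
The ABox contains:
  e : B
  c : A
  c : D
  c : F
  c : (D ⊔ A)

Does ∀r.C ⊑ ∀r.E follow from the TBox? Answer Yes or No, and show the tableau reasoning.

1. ∀r.C ⊑ ∀r.E  ⇔  (∀r.C ⊓ ∃r.¬E) unsat w.r.t. T
   open: L(x₀) ⊇ {¬A, ¬C, ¬D, ∀r.C, ∃r.¬B, …} (+ ∃-successors)
2. Hence ∀r.C ⊑ ∀r.E: not entailed.

No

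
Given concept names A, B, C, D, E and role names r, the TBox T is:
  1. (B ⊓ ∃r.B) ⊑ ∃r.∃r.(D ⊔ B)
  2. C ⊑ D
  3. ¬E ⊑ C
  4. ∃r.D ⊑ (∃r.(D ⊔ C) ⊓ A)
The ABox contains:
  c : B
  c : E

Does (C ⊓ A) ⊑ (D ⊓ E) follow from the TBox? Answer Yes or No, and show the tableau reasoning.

No

1. (C ⊓ A) ⊑ (D ⊓ E)  ⇔  ((C ⊓ A) ⊓ (¬D ⊔ ¬E)) unsat w.r.t. T
   apply at x₀: C⊑D
   open: L(x₀) ⊇ {A, C, D, ¬B, ¬E, …}
2. Hence (C ⊓ A) ⊑ (D ⊓ E): not entailed.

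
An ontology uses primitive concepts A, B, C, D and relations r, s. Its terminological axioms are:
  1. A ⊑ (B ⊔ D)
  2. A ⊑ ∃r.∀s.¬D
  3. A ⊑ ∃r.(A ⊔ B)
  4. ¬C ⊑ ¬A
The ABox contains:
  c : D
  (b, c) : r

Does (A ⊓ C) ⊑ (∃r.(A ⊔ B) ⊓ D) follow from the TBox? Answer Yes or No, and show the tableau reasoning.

1. (A ⊓ C) ⊑ (∃r.(A ⊔ B) ⊓ D)  ⇔  ((A ⊓ C) ⊓ (∀r.(¬A ⊓ ¬B) ⊔ ¬D)) unsat w.r.t. T
   apply at x₀: A⊑(B ⊔ D); A⊑∃r.∀s.¬D; A⊑∃r.(A ⊔ B)
   open: L(x₀) ⊇ {A, B, C, ¬D, ∃r.(A ⊔ B), …} (+ ∃-successors)
2. Hence (A ⊓ C) ⊑ (∃r.(A ⊔ B) ⊓ D): not entailed.

No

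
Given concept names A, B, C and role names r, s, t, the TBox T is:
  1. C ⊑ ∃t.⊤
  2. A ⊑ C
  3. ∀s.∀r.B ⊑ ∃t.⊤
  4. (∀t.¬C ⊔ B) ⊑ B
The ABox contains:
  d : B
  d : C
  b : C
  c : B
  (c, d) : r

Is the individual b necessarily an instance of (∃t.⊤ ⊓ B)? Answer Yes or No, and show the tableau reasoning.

No

1. b : (∃t.⊤ ⊓ B)?  L(b) = {C} ∪ {(∀t.⊥ ⊔ ¬B)}
   apply at b: C⊑∃t.⊤
   open: L(b) ⊇ {C, ¬B, ∃t.C, ∃t.⊤} (+ ∃-successors) — b ∉ (∃t.⊤ ⊓ B) possible
2. Hence b : (∃t.⊤ ⊓ B): not entailed.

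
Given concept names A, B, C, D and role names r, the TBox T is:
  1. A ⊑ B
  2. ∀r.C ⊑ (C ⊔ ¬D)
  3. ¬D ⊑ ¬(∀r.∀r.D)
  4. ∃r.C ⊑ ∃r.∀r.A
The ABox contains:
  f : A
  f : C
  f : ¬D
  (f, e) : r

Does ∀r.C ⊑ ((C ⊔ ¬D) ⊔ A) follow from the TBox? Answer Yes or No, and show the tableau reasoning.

1. ∀r.C ⊑ ((C ⊔ ¬D) ⊔ A)  ⇔  (∀r.C ⊓ ((¬C ⊓ D) ⊓ ¬A)) unsat w.r.t. T
   all branches close; clash {D, ¬D} at x₀
2. Hence ∀r.C ⊑ ((C ⊔ ¬D) ⊔ A): entailed.

Yes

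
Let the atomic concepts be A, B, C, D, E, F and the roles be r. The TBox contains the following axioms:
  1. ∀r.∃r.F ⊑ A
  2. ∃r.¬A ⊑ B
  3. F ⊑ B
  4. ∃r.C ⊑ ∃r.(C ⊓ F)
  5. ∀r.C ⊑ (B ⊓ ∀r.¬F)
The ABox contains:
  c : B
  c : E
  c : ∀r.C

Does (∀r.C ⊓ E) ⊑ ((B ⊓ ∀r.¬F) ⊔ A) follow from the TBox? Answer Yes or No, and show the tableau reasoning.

Yes

1. (∀r.C ⊓ E) ⊑ ((B ⊓ ∀r.¬F) ⊔ A)  ⇔  ((∀r.C ⊓ E) ⊓ ((¬B ⊔ ∃r.F) ⊓ ¬A)) unsat w.r.t. T
   all branches close; clash {A, ¬A} at x₀
2. Hence (∀r.C ⊓ E) ⊑ ((B ⊓ ∀r.¬F) ⊔ A): entailed.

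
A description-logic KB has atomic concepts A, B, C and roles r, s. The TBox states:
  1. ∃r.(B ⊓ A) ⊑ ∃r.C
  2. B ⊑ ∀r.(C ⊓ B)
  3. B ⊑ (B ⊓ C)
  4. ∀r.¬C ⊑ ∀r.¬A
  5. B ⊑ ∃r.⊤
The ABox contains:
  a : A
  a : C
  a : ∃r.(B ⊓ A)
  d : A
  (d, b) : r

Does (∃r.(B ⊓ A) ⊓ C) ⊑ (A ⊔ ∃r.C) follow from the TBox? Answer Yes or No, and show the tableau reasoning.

Yes

1. (∃r.(B ⊓ A) ⊓ C) ⊑ (A ⊔ ∃r.C)  ⇔  ((∃r.(B ⊓ A) ⊓ C) ⊓ (¬A ⊓ ∀r.¬C)) unsat w.r.t. T
   all branches close; clash {C, ¬C} at an ∃-successor
2. Hence (∃r.(B ⊓ A) ⊓ C) ⊑ (A ⊔ ∃r.C): entailed.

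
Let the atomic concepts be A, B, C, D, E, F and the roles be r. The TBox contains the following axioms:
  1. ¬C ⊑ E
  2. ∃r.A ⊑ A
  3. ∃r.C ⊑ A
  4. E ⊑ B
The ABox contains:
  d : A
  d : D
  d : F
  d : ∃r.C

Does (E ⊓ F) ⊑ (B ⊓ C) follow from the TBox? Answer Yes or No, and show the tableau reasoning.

No

1. (E ⊓ F) ⊑ (B ⊓ C)  ⇔  ((E ⊓ F) ⊓ (¬B ⊔ ¬C)) unsat w.r.t. T
   apply at x₀: E⊑B
   open: L(x₀) ⊇ {B, E, F, ¬C, ∀r.¬A, …}
2. Hence (E ⊓ F) ⊑ (B ⊓ C): not entailed.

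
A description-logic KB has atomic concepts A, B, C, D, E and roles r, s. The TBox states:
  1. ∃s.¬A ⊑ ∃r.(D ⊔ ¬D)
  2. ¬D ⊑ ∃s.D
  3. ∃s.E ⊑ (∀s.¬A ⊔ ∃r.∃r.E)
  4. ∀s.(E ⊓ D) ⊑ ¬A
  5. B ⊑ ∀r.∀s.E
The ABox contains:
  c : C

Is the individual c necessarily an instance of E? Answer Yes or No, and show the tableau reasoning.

No

1. c : E?  L(c) = {C} ∪ {¬E}
   open: L(c) ⊇ {C, D, ¬B, ¬E, ∀s.A, …} (+ ∃-successors) — c ∉ E possible
2. Hence c : E: not entailed.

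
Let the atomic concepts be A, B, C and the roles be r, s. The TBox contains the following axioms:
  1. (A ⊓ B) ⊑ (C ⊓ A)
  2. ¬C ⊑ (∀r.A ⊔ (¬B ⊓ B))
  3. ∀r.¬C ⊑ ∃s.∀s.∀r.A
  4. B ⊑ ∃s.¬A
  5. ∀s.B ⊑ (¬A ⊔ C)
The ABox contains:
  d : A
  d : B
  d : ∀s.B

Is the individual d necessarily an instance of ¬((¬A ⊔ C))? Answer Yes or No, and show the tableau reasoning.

1. d : ¬((¬A ⊔ C))?  L(d) = {A, B, ∀s.B} ∪ {(¬A ⊔ C)}
   apply at d: B⊑∃s.¬A
   open: L(d) ⊇ {A, B, C, ∀s.B, ∃r.C, …} (+ ∃-successors) — d ∉ ¬((¬A ⊔ C)) possible
2. Hence d : ¬((¬A ⊔ C)): not entailed.

No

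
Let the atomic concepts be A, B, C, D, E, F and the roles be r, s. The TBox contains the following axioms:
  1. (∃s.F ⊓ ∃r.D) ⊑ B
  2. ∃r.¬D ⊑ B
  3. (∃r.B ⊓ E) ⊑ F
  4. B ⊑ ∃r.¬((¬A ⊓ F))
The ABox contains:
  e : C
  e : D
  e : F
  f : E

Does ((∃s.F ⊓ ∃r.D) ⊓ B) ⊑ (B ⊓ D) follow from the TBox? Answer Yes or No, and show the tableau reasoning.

No

1. ((∃s.F ⊓ ∃r.D) ⊓ B) ⊑ (B ⊓ D)  ⇔  (((∃s.F ⊓ ∃r.D) ⊓ B) ⊓ (¬B ⊔ ¬D)) unsat w.r.t. T
   apply at x₀: B⊑∃r.¬((¬A ⊓ F))
   open: L(x₀) ⊇ {B, ¬D, ∀r.¬B, ∃r.(A ⊔ ¬F), ∃r.D, …} (+ ∃-successors)
2. Hence ((∃s.F ⊓ ∃r.D) ⊓ B) ⊑ (B ⊓ D): not entailed.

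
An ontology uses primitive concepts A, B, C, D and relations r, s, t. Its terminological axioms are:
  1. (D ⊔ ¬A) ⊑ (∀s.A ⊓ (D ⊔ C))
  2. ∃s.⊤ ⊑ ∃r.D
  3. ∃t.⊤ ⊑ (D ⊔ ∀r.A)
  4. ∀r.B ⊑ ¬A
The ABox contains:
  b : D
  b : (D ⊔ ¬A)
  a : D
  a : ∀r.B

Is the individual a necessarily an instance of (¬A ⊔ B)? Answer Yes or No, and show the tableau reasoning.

Yes

1. a : (¬A ⊔ B)?  L(a) = {D, ∀r.B} ∪ {(A ⊓ ¬B)}
   clash {A, ¬A} at a — a ∈ (¬A ⊔ B)
2. Hence a : (¬A ⊔ B): entailed.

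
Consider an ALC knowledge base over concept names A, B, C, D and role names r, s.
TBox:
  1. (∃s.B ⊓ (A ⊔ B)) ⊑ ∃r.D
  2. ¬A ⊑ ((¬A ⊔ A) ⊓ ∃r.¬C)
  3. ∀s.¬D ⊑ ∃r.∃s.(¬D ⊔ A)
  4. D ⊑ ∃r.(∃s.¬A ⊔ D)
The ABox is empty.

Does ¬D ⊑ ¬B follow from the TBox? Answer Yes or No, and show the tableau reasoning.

1. ¬D ⊑ ¬B  ⇔  (¬D ⊓ B) unsat w.r.t. T
   open: L(x₀) ⊇ {A, B, ¬D, ∀s.¬B, ∃s.D} (+ ∃-successors)
2. Hence ¬D ⊑ ¬B: not entailed.

No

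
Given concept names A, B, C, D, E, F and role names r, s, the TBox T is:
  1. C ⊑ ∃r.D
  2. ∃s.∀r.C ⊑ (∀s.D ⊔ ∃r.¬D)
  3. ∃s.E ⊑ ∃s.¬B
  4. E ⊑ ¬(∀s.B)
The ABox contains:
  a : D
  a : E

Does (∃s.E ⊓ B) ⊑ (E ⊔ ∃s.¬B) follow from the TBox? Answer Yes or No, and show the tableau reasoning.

Yes

1. (∃s.E ⊓ B) ⊑ (E ⊔ ∃s.¬B)  ⇔  ((∃s.E ⊓ B) ⊓ (¬E ⊓ ∀s.B)) unsat w.r.t. T
   all branches close; clash {B, ¬B} at an ∃-successor
2. Hence (∃s.E ⊓ B) ⊑ (E ⊔ ∃s.¬B): entailed.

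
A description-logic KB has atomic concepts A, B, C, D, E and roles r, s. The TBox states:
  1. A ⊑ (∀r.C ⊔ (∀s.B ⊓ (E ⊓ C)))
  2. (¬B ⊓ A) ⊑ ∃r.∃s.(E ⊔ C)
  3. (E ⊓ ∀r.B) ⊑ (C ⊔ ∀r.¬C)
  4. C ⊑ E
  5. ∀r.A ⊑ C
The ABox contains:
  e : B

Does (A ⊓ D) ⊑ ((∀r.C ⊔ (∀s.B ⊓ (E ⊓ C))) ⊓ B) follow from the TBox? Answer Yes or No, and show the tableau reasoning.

No

1. (A ⊓ D) ⊑ ((∀r.C ⊔ (∀s.B ⊓ (E ⊓ C))) ⊓ B)  ⇔  ((A ⊓ D) ⊓ ((∃r.¬C ⊓ (∃s.¬B ⊔ (¬E ⊔ ¬C))) ⊔ ¬B)) unsat w.r.t. T
   apply at x₀: A⊑(∀r.C ⊔ (∀s.B ⊓ (E ⊓ C)))
   open: L(x₀) ⊇ {A, D, ¬B, ¬C, ¬E, …} (+ ∃-successors)
2. Hence (A ⊓ D) ⊑ ((∀r.C ⊔ (∀s.B ⊓ (E ⊓ C))) ⊓ B): not entailed.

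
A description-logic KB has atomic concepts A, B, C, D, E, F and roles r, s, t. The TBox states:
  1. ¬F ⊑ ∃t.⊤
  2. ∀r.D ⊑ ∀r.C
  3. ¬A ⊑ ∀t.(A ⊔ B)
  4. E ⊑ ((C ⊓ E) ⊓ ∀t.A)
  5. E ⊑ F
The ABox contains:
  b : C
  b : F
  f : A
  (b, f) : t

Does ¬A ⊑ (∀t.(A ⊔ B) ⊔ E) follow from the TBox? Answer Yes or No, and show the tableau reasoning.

Yes

1. ¬A ⊑ (∀t.(A ⊔ B) ⊔ E)  ⇔  (¬A ⊓ (∃t.(¬A ⊓ ¬B) ⊓ ¬E)) unsat w.r.t. T
   all branches close; clash {B, ¬B} at an ∃-successor
2. Hence ¬A ⊑ (∀t.(A ⊔ B) ⊔ E): entailed.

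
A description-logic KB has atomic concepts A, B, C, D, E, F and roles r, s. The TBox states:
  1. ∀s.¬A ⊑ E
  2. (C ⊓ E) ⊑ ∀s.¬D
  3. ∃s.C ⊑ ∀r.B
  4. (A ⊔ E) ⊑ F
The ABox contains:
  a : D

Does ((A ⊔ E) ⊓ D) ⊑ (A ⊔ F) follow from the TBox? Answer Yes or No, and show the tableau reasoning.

1. ((A ⊔ E) ⊓ D) ⊑ (A ⊔ F)  ⇔  (((A ⊔ E) ⊓ D) ⊓ (¬A ⊓ ¬F)) unsat w.r.t. T
   all branches close; clash {F, ¬F} at x₀
2. Hence ((A ⊔ E) ⊓ D) ⊑ (A ⊔ F): entailed.

Yes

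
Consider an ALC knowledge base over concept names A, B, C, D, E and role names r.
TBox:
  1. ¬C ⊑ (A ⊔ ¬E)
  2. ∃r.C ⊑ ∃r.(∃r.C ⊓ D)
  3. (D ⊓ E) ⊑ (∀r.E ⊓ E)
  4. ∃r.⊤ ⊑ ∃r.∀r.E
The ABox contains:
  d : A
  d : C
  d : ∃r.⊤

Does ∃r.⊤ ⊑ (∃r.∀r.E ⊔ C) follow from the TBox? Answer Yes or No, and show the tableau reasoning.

1. ∃r.⊤ ⊑ (∃r.∀r.E ⊔ C)  ⇔  (∃r.⊤ ⊓ (∀r.∃r.¬E ⊓ ¬C)) unsat w.r.t. T
   all branches close; clash {E, ¬E} at x₀
2. Hence ∃r.⊤ ⊑ (∃r.∀r.E ⊔ C): entailed.

Yes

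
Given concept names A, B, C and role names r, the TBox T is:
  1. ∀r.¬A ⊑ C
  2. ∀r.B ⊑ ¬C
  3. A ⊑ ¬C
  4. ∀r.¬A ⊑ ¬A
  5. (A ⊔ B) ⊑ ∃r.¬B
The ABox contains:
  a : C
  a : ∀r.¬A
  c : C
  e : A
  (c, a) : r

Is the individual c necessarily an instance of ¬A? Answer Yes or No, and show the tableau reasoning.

Yes

1. c : ¬A?  L(c) = {C} ∪ {A}
   clash {C, ¬C} at c — c ∈ ¬A
2. Hence c : ¬A: entailed.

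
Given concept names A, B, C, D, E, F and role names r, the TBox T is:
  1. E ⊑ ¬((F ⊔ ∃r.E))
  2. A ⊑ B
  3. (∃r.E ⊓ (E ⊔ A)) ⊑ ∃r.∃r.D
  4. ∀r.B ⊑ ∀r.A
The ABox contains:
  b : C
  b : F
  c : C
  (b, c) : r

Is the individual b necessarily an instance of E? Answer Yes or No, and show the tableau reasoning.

1. b : E?  L(b) = {C, F} ∪ {¬E}
   open: L(b) ⊇ {C, F, ¬A, ¬E, ∀r.¬E, …} (+ ∃-successors) — b ∉ E possible
2. Hence b : E: not entailed.

No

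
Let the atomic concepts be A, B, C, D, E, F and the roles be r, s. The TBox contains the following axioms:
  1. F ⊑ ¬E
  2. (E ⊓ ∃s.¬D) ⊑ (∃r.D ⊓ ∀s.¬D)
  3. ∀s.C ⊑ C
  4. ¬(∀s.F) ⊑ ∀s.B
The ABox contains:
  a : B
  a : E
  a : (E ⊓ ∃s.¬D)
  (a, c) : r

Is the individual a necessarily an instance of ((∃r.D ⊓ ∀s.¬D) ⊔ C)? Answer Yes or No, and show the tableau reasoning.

Yes

1. a : ((∃r.D ⊓ ∀s.¬D) ⊔ C)?  L(a) = {B, E, (E ⊓ ∃s.¬D)} ∪ {((∀r.¬D ⊔ ∃s.D) ⊓ ¬C)}
   clash {E, ¬E} at a — a ∈ ((∃r.D ⊓ ∀s.¬D) ⊔ C)
2. Hence a : ((∃r.D ⊓ ∀s.¬D) ⊔ C): entailed.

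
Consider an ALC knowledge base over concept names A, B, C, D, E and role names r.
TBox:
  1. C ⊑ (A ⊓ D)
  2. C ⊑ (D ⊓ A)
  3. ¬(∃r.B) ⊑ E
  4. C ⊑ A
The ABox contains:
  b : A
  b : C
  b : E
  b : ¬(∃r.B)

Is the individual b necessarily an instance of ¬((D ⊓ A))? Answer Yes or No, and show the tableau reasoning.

No

1. b : ¬((D ⊓ A))?  L(b) = {A, C, E, ¬(∃r.B)} ∪ {(D ⊓ A)}
   apply at b: C⊑(A ⊓ D)
   open: L(b) ⊇ {A, C, D, E, ∀r.¬B} — b ∉ ¬((D ⊓ A)) possible
2. Hence b : ¬((D ⊓ A)): not entailed.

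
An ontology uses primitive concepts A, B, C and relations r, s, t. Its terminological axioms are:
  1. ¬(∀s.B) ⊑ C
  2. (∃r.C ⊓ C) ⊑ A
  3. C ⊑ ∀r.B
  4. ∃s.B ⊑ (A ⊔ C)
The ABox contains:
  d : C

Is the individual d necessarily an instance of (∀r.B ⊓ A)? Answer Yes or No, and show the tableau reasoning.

1. d : (∀r.B ⊓ A)?  L(d) = {C} ∪ {(∃r.¬B ⊔ ¬A)}
   apply at d: C⊑∀r.B
   open: L(d) ⊇ {C, ¬A, ∀r.B, ∀r.¬C, ∀s.¬B} — d ∉ (∀r.B ⊓ A) possible
2. Hence d : (∀r.B ⊓ A): not entailed.

No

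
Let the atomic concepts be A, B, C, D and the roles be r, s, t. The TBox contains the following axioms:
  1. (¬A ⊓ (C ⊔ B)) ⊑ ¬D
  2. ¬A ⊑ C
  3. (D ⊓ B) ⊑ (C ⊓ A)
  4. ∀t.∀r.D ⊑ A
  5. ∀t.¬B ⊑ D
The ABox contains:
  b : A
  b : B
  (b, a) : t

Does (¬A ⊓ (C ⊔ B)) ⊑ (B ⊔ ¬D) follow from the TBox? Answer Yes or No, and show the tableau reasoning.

Yes

1. (¬A ⊓ (C ⊔ B)) ⊑ (B ⊔ ¬D)  ⇔  ((¬A ⊓ (C ⊔ B)) ⊓ (¬B ⊓ D)) unsat w.r.t. T
   all branches close; clash {A, ¬A} at x₀
2. Hence (¬A ⊓ (C ⊔ B)) ⊑ (B ⊔ ¬D): entailed.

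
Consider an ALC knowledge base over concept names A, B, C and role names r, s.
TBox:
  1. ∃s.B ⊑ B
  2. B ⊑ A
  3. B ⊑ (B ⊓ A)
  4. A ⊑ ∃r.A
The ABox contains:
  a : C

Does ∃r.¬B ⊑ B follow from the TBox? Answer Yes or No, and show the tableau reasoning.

No

1. ∃r.¬B ⊑ B  ⇔  (∃r.¬B ⊓ ¬B) unsat w.r.t. T
   open: L(x₀) ⊇ {¬A, ¬B, ∀s.¬B, ∃r.¬B} (+ ∃-successors)
2. Hence ∃r.¬B ⊑ B: not entailed.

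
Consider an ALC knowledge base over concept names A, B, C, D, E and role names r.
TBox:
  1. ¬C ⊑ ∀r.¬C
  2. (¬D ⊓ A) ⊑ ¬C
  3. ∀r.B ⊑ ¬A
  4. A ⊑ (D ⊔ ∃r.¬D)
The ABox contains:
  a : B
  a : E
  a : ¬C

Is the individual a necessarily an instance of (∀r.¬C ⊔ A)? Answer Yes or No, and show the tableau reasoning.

1. a : (∀r.¬C ⊔ A)?  L(a) = {B, E, ¬C} ∪ {(∃r.C ⊓ ¬A)}
   clash {C, ¬C} at an ∃-successor — a ∈ (∀r.¬C ⊔ A)
2. Hence a : (∀r.¬C ⊔ A): entailed.

Yes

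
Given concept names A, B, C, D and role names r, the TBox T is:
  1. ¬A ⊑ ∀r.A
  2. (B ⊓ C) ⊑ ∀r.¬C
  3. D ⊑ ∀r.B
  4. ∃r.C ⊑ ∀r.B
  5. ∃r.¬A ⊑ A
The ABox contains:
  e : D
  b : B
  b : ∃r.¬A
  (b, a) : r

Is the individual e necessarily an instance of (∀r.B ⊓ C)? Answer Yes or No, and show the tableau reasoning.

1. e : (∀r.B ⊓ C)?  L(e) = {D} ∪ {(∃r.¬B ⊔ ¬C)}
   apply at e: D⊑∀r.B
   open: L(e) ⊇ {A, D, ¬B, ¬C, ∀r.B} — e ∉ (∀r.B ⊓ C) possible
2. Hence e : (∀r.B ⊓ C): not entailed.

No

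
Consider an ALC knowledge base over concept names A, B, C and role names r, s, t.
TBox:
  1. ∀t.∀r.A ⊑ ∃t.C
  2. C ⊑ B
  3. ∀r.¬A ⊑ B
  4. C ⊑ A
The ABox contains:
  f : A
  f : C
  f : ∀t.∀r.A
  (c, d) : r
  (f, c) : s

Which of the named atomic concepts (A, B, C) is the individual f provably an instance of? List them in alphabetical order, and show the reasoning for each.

1. f : A?  L(f) = {A, C, ∀t.∀r.A} ∪ {¬A}
   clash {A, ¬A} at f — f ∈ A
2. f : B?  L(f) = {A, C, ∀t.∀r.A} ∪ {¬B}
   clash {B, ¬B} at f — f ∈ B
3. f : C?  L(f) = {A, C, ∀t.∀r.A} ∪ {¬C}
   clash {C, ¬C} at f — f ∈ C
4. Entailed for f: {A, B, C}

{A, B, C}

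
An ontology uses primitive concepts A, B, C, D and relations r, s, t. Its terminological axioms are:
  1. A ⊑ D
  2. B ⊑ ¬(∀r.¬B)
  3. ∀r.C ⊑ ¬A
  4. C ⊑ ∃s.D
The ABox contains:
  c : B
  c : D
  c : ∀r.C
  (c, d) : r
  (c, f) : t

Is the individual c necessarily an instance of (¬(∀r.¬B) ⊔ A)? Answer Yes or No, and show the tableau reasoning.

1. c : (¬(∀r.¬B) ⊔ A)?  L(c) = {B, D, ∀r.C} ∪ {(∀r.¬B ⊓ ¬A)}
   clash {B, ¬B} at an ∃-successor — c ∈ (¬(∀r.¬B) ⊔ A)
2. Hence c : (¬(∀r.¬B) ⊔ A): entailed.

Yes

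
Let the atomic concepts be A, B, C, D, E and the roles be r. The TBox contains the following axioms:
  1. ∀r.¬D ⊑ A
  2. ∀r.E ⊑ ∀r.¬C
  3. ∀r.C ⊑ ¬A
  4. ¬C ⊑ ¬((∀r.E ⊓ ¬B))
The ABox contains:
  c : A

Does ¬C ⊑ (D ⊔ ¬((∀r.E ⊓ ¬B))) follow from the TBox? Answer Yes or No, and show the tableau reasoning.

Yes

1. ¬C ⊑ (D ⊔ ¬((∀r.E ⊓ ¬B)))  ⇔  (¬C ⊓ (¬D ⊓ (∀r.E ⊓ ¬B))) unsat w.r.t. T
   all branches close; clash {A, ¬A} at x₀
2. Hence ¬C ⊑ (D ⊔ ¬((∀r.E ⊓ ¬B))): entailed.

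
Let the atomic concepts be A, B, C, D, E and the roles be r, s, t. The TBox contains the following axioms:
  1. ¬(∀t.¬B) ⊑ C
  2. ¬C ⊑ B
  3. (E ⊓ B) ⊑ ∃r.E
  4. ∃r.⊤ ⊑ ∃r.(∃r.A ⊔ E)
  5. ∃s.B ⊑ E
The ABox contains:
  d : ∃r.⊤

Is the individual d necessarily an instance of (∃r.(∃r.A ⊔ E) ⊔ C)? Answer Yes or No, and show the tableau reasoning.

1. d : (∃r.(∃r.A ⊔ E) ⊔ C)?  L(d) = {∃r.⊤} ∪ {(∀r.(∀r.¬A ⊓ ¬E) ⊓ ¬C)}
   clash {C, ¬C} at d — d ∈ (∃r.(∃r.A ⊔ E) ⊔ C)
2. Hence d : (∃r.(∃r.A ⊔ E) ⊔ C): entailed.

Yes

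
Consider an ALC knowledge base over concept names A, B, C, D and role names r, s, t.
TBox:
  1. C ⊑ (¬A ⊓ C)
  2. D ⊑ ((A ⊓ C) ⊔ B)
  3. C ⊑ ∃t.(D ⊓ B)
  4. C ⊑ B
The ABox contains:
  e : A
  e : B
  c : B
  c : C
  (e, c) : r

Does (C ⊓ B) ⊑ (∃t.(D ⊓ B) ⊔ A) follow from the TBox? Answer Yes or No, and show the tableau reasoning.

Yes

1. (C ⊓ B) ⊑ (∃t.(D ⊓ B) ⊔ A)  ⇔  ((C ⊓ B) ⊓ (∀t.(¬D ⊔ ¬B) ⊓ ¬A)) unsat w.r.t. T
   all branches close; clash {B, ¬B} at an ∃-successor
2. Hence (C ⊓ B) ⊑ (∃t.(D ⊓ B) ⊔ A): entailed.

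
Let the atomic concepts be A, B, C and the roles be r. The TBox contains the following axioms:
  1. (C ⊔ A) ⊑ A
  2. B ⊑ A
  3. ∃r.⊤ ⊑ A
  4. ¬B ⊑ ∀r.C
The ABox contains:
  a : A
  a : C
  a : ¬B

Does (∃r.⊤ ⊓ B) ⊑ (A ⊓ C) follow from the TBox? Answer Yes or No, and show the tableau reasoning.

No

1. (∃r.⊤ ⊓ B) ⊑ (A ⊓ C)  ⇔  ((∃r.⊤ ⊓ B) ⊓ (¬A ⊔ ¬C)) unsat w.r.t. T
   apply at x₀: B⊑A; ∃r.⊤⊑A
   open: L(x₀) ⊇ {A, B, ¬C, ∃r.⊤} (+ ∃-successors)
2. Hence (∃r.⊤ ⊓ B) ⊑ (A ⊓ C): not entailed.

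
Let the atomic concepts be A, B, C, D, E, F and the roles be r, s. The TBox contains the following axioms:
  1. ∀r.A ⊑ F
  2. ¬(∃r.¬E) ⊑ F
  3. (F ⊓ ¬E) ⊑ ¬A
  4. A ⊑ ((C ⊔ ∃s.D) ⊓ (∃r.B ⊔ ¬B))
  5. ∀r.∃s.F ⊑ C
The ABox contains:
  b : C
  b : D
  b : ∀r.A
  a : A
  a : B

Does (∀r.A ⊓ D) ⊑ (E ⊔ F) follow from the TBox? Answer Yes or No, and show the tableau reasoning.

Yes

1. (∀r.A ⊓ D) ⊑ (E ⊔ F)  ⇔  ((∀r.A ⊓ D) ⊓ (¬E ⊓ ¬F)) unsat w.r.t. T
   all branches close; clash {F, ¬F} at x₀
2. Hence (∀r.A ⊓ D) ⊑ (E ⊔ F): entailed.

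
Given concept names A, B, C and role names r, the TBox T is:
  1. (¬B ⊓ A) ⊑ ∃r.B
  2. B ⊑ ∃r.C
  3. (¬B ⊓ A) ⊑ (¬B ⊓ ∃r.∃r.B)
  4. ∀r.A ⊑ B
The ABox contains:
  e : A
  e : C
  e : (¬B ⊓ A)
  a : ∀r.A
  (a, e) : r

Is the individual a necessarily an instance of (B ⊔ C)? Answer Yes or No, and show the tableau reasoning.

1. a : (B ⊔ C)?  L(a) = {∀r.A} ∪ {(¬B ⊓ ¬C)}
   clash {B, ¬B} at a — a ∈ (B ⊔ C)
2. Hence a : (B ⊔ C): entailed.

Yes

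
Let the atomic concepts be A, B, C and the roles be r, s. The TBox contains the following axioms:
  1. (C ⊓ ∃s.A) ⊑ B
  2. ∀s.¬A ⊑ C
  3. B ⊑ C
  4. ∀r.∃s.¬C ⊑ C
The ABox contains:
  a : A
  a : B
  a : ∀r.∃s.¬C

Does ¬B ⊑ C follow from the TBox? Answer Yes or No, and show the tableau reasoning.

1. ¬B ⊑ C  ⇔  (¬B ⊓ ¬C) unsat w.r.t. T
   open: L(x₀) ⊇ {¬B, ¬C, ∃r.∀s.C, ∃s.A} (+ ∃-successors)
2. Hence ¬B ⊑ C: not entailed.

No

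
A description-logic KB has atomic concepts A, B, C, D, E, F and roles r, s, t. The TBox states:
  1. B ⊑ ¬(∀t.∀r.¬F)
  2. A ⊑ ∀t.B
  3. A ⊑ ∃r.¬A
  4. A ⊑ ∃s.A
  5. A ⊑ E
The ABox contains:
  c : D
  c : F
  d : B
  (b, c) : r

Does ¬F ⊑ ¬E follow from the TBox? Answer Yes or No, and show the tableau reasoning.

1. ¬F ⊑ ¬E  ⇔  (¬F ⊓ E) unsat w.r.t. T
   open: L(x₀) ⊇ {E, ¬A, ¬B, ¬F}
2. Hence ¬F ⊑ ¬E: not entailed.

No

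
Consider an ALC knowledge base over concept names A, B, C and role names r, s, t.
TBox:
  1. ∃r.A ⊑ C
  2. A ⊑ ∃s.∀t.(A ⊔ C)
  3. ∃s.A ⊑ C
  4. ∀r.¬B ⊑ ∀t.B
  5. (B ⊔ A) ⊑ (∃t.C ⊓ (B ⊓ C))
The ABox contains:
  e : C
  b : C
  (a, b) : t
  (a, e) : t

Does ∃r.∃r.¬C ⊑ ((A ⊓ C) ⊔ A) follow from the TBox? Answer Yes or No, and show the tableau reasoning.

1. ∃r.∃r.¬C ⊑ ((A ⊓ C) ⊔ A)  ⇔  (∃r.∃r.¬C ⊓ ((¬A ⊔ ¬C) ⊓ ¬A)) unsat w.r.t. T
   open: L(x₀) ⊇ {¬A, ¬B, ∀r.¬A, ∀s.¬A, ∃r.B, …} (+ ∃-successors)
2. Hence ∃r.∃r.¬C ⊑ ((A ⊓ C) ⊔ A): not entailed.

No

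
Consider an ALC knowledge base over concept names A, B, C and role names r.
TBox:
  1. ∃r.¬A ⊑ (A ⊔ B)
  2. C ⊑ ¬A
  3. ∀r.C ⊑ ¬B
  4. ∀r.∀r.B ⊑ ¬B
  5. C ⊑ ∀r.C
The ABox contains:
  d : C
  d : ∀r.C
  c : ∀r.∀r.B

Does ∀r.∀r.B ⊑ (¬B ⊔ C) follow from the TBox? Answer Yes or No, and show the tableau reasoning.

Yes

1. ∀r.∀r.B ⊑ (¬B ⊔ C)  ⇔  (∀r.∀r.B ⊓ (B ⊓ ¬C)) unsat w.r.t. T
   all branches close; clash {B, ¬B} at x₀
2. Hence ∀r.∀r.B ⊑ (¬B ⊔ C): entailed.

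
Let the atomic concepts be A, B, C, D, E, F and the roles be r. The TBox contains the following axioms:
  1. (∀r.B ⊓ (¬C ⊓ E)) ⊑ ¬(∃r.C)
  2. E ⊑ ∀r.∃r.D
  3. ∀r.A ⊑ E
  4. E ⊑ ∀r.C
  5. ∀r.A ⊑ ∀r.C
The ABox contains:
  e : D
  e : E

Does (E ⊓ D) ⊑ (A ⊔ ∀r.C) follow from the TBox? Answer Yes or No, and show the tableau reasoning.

Yes

1. (E ⊓ D) ⊑ (A ⊔ ∀r.C)  ⇔  ((E ⊓ D) ⊓ (¬A ⊓ ∃r.¬C)) unsat w.r.t. T
   all branches close; clash {C, ¬C} at an ∃-successor
2. Hence (E ⊓ D) ⊑ (A ⊔ ∀r.C): entailed.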